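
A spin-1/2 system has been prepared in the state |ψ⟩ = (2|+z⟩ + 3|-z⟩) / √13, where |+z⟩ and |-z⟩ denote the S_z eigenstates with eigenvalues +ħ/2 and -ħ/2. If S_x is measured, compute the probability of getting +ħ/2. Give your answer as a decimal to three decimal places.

|+x⟩ = (|+z⟩ + |-z⟩)/√2, so ⟨+x|ψ⟩ = (5) / (√2·√13).
P = |5|² / 26 = 25/26.

0.962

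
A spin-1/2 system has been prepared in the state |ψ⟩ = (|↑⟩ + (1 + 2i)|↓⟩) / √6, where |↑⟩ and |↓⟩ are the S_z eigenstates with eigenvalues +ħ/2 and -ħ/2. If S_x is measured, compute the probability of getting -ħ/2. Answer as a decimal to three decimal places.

0.333

|-x⟩ = (|↑⟩ - |↓⟩)/√2, so ⟨-x|ψ⟩ = (-2i) / (√2·√6).
P = |-2i|² / 12 = 4/12.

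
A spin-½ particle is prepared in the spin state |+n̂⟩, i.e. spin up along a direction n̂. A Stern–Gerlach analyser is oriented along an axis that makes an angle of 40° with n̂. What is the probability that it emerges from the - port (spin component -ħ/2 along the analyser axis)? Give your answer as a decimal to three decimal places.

For spin-½, the probability of finding spin-up along an axis at angle θ to the initial spin direction is cos²(θ/2); spin-down is sin²(θ/2).
θ = 40°, so P = sin²(20°) ≈ 0.117.

0.117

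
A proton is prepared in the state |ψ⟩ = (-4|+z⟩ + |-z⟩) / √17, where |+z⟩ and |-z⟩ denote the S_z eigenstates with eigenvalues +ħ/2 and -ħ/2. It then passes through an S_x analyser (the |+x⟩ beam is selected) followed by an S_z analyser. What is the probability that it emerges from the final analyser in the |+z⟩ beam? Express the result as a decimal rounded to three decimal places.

0.132

First analyser (S_x): P(|+x⟩) = |⟨+x|ψ⟩|² = 9/34.
After stage 1 the state is |+x⟩; P(|+z⟩) = |⟨+z|+x⟩|² = 1/2.
Joint probability = 9/34 × 1/2 = 0.132.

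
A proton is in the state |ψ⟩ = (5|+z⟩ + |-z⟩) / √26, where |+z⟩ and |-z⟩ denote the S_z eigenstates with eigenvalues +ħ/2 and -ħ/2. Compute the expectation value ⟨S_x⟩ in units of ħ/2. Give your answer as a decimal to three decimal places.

⟨σ_x⟩ = 2 Re(a* b)/(|a|²+|b|²) with a = 5, b = 1.
a* b = 5, so ⟨σ_x⟩ = 10/26.
⟨S_x⟩ = (ħ/2)·⟨σ_x⟩.

0.385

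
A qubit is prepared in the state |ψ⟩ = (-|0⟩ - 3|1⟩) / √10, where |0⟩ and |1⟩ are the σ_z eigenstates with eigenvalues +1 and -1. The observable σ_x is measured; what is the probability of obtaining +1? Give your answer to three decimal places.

|+x⟩ = (|0⟩ + |1⟩)/√2, so ⟨+x|ψ⟩ = (-4) / (√2·√10).
P = |-4|² / 20 = 16/20.

0.800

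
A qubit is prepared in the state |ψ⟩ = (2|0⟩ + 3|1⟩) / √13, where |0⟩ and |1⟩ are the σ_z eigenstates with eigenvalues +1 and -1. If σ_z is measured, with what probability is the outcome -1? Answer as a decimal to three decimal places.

0.692

The -1 outcome corresponds to |1⟩. Its amplitude in |ψ⟩ is 3/√13.
P = |3|² / 13 = 9/13.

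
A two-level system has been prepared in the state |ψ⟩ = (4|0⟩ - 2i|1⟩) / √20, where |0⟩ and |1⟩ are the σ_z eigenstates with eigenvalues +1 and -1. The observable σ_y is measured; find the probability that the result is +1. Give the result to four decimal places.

0.1000

|+y⟩ = (|0⟩ + i|1⟩)/√2, so ⟨+y|ψ⟩ = (2) / (√2·√20).
P = |2|² / 40 = 4/40.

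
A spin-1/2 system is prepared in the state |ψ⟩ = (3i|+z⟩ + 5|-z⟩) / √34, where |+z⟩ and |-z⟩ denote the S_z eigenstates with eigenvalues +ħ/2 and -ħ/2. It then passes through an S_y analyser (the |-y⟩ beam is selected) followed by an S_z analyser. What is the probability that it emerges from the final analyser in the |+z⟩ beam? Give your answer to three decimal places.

First analyser (S_y): P(|-y⟩) = |⟨-y|ψ⟩|² = 64/68.
After stage 1 the state is |-y⟩; P(|+z⟩) = |⟨+z|-y⟩|² = 1/2.
Joint probability = 64/68 × 1/2 = 0.471.

0.471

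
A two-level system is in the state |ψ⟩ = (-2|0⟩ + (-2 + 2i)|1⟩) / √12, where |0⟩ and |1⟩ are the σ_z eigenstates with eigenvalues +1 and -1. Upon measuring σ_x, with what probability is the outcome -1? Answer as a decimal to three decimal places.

|-x⟩ = (|0⟩ - |1⟩)/√2, so ⟨-x|ψ⟩ = (-2i) / (√2·√12).
P = |-2i|² / 24 = 4/24.

0.167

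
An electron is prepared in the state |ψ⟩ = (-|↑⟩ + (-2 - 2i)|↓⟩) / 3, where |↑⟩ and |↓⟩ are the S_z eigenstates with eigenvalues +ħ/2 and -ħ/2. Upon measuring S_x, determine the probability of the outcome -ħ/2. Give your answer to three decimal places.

|-x⟩ = (|↑⟩ - |↓⟩)/√2, so ⟨-x|ψ⟩ = (1 + 2i) / (√2·3).
P = |1 + 2i|² / 18 = 5/18.

0.278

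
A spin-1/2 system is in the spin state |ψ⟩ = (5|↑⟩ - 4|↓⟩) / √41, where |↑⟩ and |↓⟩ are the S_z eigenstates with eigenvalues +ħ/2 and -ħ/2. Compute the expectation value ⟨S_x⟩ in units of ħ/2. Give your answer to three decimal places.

⟨σ_x⟩ = 2 Re(a* b)/(|a|²+|b|²) with a = 5, b = -4.
a* b = -20, so ⟨σ_x⟩ = -40/41.
⟨S_x⟩ = (ħ/2)·⟨σ_x⟩.

-0.976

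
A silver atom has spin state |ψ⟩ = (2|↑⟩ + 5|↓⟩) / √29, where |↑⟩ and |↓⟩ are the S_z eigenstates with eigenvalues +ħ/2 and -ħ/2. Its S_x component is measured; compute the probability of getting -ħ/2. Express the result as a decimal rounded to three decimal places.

0.155

|-x⟩ = (|↑⟩ - |↓⟩)/√2, so ⟨-x|ψ⟩ = (-3) / (√2·√29).
P = |-3|² / 58 = 9/58.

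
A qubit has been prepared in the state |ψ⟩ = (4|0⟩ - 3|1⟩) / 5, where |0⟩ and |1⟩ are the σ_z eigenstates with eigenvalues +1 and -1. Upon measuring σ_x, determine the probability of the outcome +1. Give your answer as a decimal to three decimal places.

|+x⟩ = (|0⟩ + |1⟩)/√2, so ⟨+x|ψ⟩ = (1) / (√2·5).
P = |1|² / 50 = 1/50.

0.020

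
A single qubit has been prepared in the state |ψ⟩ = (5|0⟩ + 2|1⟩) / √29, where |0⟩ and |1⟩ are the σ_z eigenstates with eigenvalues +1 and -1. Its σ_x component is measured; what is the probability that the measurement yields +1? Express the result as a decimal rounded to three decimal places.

|+x⟩ = (|0⟩ + |1⟩)/√2, so ⟨+x|ψ⟩ = (7) / (√2·√29).
P = |7|² / 58 = 49/58.

0.845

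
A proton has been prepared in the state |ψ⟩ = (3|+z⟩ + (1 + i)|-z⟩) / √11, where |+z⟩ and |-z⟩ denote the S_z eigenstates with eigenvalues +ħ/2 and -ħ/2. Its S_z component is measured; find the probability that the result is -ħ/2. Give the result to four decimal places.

0.1818

The -ħ/2 outcome corresponds to |-z⟩. Its amplitude in |ψ⟩ is (1 + i)/√11.
P = |1 + i|² / 11 = 2/11.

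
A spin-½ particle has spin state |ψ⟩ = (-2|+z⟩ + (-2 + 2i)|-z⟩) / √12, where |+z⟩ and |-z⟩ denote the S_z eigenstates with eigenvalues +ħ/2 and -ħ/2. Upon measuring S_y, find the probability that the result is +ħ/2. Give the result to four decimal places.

|+y⟩ = (|+z⟩ + i|-z⟩)/√2, so ⟨+y|ψ⟩ = (2i) / (√2·√12).
P = |2i|² / 24 = 4/24.

0.1667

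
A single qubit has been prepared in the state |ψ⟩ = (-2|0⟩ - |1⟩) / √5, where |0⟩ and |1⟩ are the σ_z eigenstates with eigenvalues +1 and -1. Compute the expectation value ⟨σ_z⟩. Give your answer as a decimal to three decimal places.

⟨σ_z⟩ = |a|² - |b|² divided by |a|²+|b|², with a, b the |0⟩, |1⟩ amplitudes.
= (4 - 1)/5 = 3/5.

0.600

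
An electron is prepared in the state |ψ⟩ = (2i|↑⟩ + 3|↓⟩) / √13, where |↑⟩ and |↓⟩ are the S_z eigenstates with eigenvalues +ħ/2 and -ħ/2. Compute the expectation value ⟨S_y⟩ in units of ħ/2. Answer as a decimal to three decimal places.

⟨σ_y⟩ = 2 Im(a* b)/(|a|²+|b|²) with a = 2i, b = 3.
a* b = -6i, so ⟨σ_y⟩ = -12/13.
⟨S_y⟩ = (ħ/2)·⟨σ_y⟩.

-0.923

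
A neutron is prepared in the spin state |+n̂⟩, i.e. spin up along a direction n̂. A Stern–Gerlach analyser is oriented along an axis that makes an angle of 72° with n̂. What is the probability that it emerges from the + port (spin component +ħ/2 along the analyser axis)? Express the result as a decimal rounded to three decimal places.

For spin-½, the probability of finding spin-up along an axis at angle θ to the initial spin direction is cos²(θ/2); spin-down is sin²(θ/2).
θ = 72°, so P = cos²(36°) ≈ 0.655.

0.655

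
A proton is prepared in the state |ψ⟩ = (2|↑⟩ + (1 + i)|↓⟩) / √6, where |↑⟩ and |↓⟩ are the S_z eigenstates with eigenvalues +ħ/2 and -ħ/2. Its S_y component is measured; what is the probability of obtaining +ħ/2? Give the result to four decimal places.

|+y⟩ = (|↑⟩ + i|↓⟩)/√2, so ⟨+y|ψ⟩ = (3 - i) / (√2·√6).
P = |3 - i|² / 12 = 10/12.

0.8333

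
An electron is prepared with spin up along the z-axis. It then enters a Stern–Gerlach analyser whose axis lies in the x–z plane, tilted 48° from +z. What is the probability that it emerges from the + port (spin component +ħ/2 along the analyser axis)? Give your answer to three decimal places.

For spin-½, the probability of finding spin-up along an axis at angle θ to the initial spin direction is cos²(θ/2); spin-down is sin²(θ/2).
θ = 48°, so P = cos²(24°) ≈ 0.835.

0.835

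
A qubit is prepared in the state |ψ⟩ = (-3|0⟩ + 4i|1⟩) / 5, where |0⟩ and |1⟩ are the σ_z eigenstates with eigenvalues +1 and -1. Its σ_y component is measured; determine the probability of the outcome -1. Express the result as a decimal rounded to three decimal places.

0.980

|-y⟩ = (|0⟩ - i|1⟩)/√2, so ⟨-y|ψ⟩ = (-7) / (√2·5).
P = |-7|² / 50 = 49/50.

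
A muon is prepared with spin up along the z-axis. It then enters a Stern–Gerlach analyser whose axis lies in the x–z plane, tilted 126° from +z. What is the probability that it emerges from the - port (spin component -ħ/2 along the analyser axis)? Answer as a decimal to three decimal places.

For spin-½, the probability of finding spin-up along an axis at angle θ to the initial spin direction is cos²(θ/2); spin-down is sin²(θ/2).
θ = 126°, so P = sin²(63°) ≈ 0.794.

0.794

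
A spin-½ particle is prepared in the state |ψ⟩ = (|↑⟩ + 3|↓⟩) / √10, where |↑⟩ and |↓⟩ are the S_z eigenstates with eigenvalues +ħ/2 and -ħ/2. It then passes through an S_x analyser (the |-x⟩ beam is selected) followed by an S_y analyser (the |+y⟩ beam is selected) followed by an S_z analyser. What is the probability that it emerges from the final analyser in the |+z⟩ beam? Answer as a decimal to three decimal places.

First analyser (S_x): P(|-x⟩) = |⟨-x|ψ⟩|² = 4/20.
After stage 1 the state is |-x⟩; P(|+y⟩) = |⟨+y|-x⟩|² = 1/2.
After stage 2 the state is |+y⟩; P(|+z⟩) = |⟨+z|+y⟩|² = 1/2.
Joint probability = 4/20 × 1/2 × 1/2 = 0.050.

0.050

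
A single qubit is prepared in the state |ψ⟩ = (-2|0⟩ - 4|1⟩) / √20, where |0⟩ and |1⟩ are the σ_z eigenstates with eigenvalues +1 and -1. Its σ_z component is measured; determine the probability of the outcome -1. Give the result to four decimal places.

The -1 outcome corresponds to |1⟩. Its amplitude in |ψ⟩ is -4/√20.
P = |-4|² / 20 = 16/20.

0.8000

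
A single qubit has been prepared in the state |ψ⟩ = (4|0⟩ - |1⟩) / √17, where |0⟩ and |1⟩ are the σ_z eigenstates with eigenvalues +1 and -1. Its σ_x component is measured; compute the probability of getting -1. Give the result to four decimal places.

|-x⟩ = (|0⟩ - |1⟩)/√2, so ⟨-x|ψ⟩ = (5) / (√2·√17).
P = |5|² / 34 = 25/34.

0.7353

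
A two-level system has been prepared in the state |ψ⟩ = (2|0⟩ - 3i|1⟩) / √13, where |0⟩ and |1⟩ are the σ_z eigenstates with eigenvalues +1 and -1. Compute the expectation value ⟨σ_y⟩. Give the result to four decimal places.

-0.9231

⟨σ_y⟩ = 2 Im(a* b)/(|a|²+|b|²) with a = 2, b = -3i.
a* b = -6i, so ⟨σ_y⟩ = -12/13.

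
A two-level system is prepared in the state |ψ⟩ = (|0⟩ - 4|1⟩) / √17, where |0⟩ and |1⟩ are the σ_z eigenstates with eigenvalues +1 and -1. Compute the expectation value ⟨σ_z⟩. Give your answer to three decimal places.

⟨σ_z⟩ = |a|² - |b|² divided by |a|²+|b|², with a, b the |0⟩, |1⟩ amplitudes.
= (1 - 16)/17 = -15/17.

-0.882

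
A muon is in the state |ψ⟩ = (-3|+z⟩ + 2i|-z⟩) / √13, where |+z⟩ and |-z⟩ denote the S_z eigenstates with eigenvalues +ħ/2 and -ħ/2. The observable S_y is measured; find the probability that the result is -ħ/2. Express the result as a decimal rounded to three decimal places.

0.962

|-y⟩ = (|+z⟩ - i|-z⟩)/√2, so ⟨-y|ψ⟩ = (-5) / (√2·√13).
P = |-5|² / 26 = 25/26.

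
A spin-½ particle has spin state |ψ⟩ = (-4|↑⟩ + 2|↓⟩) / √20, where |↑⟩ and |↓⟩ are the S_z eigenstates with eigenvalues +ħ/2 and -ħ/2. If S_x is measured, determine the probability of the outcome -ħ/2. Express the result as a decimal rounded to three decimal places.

|-x⟩ = (|↑⟩ - |↓⟩)/√2, so ⟨-x|ψ⟩ = (-6) / (√2·√20).
P = |-6|² / 40 = 36/40.

0.900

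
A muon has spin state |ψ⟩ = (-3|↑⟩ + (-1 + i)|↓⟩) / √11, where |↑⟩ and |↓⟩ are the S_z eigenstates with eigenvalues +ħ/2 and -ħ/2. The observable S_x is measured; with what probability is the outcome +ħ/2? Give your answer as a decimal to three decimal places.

0.773

|+x⟩ = (|↑⟩ + |↓⟩)/√2, so ⟨+x|ψ⟩ = (-4 + i) / (√2·√11).
P = |-4 + i|² / 22 = 17/22.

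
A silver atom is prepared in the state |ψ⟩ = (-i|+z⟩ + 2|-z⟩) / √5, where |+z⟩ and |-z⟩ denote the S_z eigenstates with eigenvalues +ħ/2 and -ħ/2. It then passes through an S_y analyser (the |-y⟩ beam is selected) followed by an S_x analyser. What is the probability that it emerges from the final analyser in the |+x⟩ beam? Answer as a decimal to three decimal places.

0.050

First analyser (S_y): P(|-y⟩) = |⟨-y|ψ⟩|² = 1/10.
After stage 1 the state is |-y⟩; P(|+x⟩) = |⟨+x|-y⟩|² = 1/2.
Joint probability = 1/10 × 1/2 = 0.050.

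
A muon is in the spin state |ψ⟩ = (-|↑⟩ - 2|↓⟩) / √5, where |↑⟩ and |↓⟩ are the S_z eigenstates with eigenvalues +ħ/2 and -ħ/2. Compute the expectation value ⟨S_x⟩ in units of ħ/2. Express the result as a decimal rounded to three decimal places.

⟨σ_x⟩ = 2 Re(a* b)/(|a|²+|b|²) with a = -1, b = -2.
a* b = 2, so ⟨σ_x⟩ = 4/5.
⟨S_x⟩ = (ħ/2)·⟨σ_x⟩.

0.800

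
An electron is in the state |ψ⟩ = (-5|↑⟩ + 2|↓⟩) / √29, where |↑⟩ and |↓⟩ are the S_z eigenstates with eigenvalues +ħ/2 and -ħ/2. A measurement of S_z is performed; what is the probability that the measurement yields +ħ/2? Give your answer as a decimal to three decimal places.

0.862

The +ħ/2 outcome corresponds to |↑⟩. Its amplitude in |ψ⟩ is -5/√29.
P = |-5|² / 29 = 25/29.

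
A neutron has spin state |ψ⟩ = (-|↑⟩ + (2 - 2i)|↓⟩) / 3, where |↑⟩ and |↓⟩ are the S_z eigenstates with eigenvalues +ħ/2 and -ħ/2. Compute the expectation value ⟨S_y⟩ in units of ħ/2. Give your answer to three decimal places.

⟨σ_y⟩ = 2 Im(a* b)/(|a|²+|b|²) with a = -1, b = (2 - 2i).
a* b = (-2 + 2i), so ⟨σ_y⟩ = 4/9.
⟨S_y⟩ = (ħ/2)·⟨σ_y⟩.

0.444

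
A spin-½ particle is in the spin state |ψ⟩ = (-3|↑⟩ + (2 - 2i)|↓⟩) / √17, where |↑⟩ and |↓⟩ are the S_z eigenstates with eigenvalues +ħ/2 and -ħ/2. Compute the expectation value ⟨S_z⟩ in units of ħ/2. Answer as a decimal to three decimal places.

0.059

⟨σ_z⟩ = |a|² - |b|² divided by |a|²+|b|², with a, b the |↑⟩, |↓⟩ amplitudes.
= (9 - 8)/17 = 1/17.
⟨S_z⟩ = (ħ/2)·⟨σ_z⟩.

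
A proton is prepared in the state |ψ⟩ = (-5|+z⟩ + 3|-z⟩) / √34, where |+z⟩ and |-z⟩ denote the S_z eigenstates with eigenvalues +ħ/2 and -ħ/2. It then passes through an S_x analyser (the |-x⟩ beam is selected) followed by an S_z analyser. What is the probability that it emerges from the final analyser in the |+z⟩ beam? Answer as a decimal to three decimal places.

0.471

First analyser (S_x): P(|-x⟩) = |⟨-x|ψ⟩|² = 64/68.
After stage 1 the state is |-x⟩; P(|+z⟩) = |⟨+z|-x⟩|² = 1/2.
Joint probability = 64/68 × 1/2 = 0.471.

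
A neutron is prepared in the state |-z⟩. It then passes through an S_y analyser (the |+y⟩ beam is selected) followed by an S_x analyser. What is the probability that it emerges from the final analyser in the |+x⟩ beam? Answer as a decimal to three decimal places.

0.250

First analyser (S_y): from |-z⟩, P(|+y⟩) = 1/2.
After stage 1 the state is |+y⟩; P(|+x⟩) = |⟨+x|+y⟩|² = 1/2.
Joint probability = 1/2 × 1/2 = 0.250.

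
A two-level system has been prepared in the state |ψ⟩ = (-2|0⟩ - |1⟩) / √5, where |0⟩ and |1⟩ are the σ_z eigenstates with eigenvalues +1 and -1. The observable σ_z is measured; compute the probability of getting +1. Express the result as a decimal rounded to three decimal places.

0.800

The +1 outcome corresponds to |0⟩. Its amplitude in |ψ⟩ is -2/√5.
P = |-2|² / 5 = 4/5.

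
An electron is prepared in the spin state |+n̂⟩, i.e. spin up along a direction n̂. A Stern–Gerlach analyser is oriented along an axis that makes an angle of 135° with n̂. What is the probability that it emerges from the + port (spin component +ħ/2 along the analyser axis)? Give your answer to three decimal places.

For spin-½, the probability of finding spin-up along an axis at angle θ to the initial spin direction is cos²(θ/2); spin-down is sin²(θ/2).
θ = 135°, so P = cos²(67.5°) ≈ 0.146.

0.146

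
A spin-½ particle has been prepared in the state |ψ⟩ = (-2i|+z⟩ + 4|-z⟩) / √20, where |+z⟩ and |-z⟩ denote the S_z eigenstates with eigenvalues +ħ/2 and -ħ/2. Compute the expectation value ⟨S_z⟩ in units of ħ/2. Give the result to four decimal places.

⟨σ_z⟩ = |a|² - |b|² divided by |a|²+|b|², with a, b the |+z⟩, |-z⟩ amplitudes.
= (4 - 16)/20 = -12/20.
⟨S_z⟩ = (ħ/2)·⟨σ_z⟩.

-0.6000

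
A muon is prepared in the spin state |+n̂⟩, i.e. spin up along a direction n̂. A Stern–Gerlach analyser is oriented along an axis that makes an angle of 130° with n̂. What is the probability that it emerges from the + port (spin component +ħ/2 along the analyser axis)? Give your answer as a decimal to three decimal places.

0.179

For spin-½, the probability of finding spin-up along an axis at angle θ to the initial spin direction is cos²(θ/2); spin-down is sin²(θ/2).
θ = 130°, so P = cos²(65°) ≈ 0.179.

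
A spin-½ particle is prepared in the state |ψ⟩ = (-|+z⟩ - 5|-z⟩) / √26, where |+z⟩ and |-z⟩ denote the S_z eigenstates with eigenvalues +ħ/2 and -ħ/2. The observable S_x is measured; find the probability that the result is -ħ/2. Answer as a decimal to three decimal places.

0.308

|-x⟩ = (|+z⟩ - |-z⟩)/√2, so ⟨-x|ψ⟩ = (4) / (√2·√26).
P = |4|² / 52 = 16/52.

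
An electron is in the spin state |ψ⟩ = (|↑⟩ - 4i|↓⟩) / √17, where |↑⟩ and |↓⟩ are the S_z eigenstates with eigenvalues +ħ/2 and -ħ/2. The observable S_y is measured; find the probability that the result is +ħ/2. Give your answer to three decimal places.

0.265

|+y⟩ = (|↑⟩ + i|↓⟩)/√2, so ⟨+y|ψ⟩ = (-3) / (√2·√17).
P = |-3|² / 34 = 9/34.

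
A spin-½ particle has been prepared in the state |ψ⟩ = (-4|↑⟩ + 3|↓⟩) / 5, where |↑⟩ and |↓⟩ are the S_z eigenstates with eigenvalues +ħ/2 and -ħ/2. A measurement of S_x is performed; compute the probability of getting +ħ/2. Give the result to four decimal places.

0.0200

|+x⟩ = (|↑⟩ + |↓⟩)/√2, so ⟨+x|ψ⟩ = (-1) / (√2·5).
P = |-1|² / 50 = 1/50.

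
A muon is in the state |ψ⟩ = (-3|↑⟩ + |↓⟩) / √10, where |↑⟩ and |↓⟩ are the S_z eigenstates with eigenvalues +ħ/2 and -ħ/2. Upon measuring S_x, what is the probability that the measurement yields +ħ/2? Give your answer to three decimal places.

|+x⟩ = (|↑⟩ + |↓⟩)/√2, so ⟨+x|ψ⟩ = (-2) / (√2·√10).
P = |-2|² / 20 = 4/20.

0.200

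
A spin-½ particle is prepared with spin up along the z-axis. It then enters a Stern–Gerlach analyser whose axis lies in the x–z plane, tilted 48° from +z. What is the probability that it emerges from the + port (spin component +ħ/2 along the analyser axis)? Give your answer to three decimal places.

0.835

For spin-½, the probability of finding spin-up along an axis at angle θ to the initial spin direction is cos²(θ/2); spin-down is sin²(θ/2).
θ = 48°, so P = cos²(24°) ≈ 0.835.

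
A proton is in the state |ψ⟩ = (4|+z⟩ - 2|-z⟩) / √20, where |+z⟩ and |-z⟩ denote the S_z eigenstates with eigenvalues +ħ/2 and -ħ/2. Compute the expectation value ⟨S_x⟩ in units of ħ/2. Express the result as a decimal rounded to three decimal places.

⟨σ_x⟩ = 2 Re(a* b)/(|a|²+|b|²) with a = 4, b = -2.
a* b = -8, so ⟨σ_x⟩ = -16/20.
⟨S_x⟩ = (ħ/2)·⟨σ_x⟩.

-0.800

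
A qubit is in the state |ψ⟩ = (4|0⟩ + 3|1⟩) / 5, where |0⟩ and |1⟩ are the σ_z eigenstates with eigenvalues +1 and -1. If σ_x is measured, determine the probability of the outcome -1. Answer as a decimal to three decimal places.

0.020

|-x⟩ = (|0⟩ - |1⟩)/√2, so ⟨-x|ψ⟩ = (1) / (√2·5).
P = |1|² / 50 = 1/50.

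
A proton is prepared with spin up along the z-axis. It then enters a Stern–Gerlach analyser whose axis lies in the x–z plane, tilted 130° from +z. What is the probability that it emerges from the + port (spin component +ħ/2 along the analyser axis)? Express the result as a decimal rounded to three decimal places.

For spin-½, the probability of finding spin-up along an axis at angle θ to the initial spin direction is cos²(θ/2); spin-down is sin²(θ/2).
θ = 130°, so P = cos²(65°) ≈ 0.179.

0.179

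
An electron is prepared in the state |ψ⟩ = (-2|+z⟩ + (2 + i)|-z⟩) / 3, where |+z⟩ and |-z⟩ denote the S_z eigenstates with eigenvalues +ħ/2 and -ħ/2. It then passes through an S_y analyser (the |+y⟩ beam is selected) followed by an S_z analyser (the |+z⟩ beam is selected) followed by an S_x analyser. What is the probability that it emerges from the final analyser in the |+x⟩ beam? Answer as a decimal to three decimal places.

First analyser (S_y): P(|+y⟩) = |⟨+y|ψ⟩|² = 5/18.
After stage 1 the state is |+y⟩; P(|+z⟩) = |⟨+z|+y⟩|² = 1/2.
After stage 2 the state is |+z⟩; P(|+x⟩) = |⟨+x|+z⟩|² = 1/2.
Joint probability = 5/18 × 1/2 × 1/2 = 0.069.

0.069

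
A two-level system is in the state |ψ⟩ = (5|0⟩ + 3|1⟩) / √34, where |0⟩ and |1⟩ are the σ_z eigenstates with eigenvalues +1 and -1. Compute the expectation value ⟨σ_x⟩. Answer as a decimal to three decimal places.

⟨σ_x⟩ = 2 Re(a* b)/(|a|²+|b|²) with a = 5, b = 3.
a* b = 15, so ⟨σ_x⟩ = 30/34.

0.882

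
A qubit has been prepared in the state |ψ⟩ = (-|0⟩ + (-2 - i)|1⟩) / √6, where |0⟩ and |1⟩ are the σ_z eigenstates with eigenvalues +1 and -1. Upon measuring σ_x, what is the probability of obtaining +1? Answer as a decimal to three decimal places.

|+x⟩ = (|0⟩ + |1⟩)/√2, so ⟨+x|ψ⟩ = (-3 - i) / (√2·√6).
P = |-3 - i|² / 12 = 10/12.

0.833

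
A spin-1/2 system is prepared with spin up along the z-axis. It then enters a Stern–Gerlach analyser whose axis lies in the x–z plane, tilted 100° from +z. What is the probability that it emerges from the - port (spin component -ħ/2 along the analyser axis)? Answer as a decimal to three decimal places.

0.587

For spin-½, the probability of finding spin-up along an axis at angle θ to the initial spin direction is cos²(θ/2); spin-down is sin²(θ/2).
θ = 100°, so P = sin²(50°) ≈ 0.587.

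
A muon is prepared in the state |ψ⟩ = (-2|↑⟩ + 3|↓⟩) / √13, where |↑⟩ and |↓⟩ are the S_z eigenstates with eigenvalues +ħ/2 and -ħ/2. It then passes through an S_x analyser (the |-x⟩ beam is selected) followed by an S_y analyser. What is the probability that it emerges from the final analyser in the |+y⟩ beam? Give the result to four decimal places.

First analyser (S_x): P(|-x⟩) = |⟨-x|ψ⟩|² = 25/26.
After stage 1 the state is |-x⟩; P(|+y⟩) = |⟨+y|-x⟩|² = 1/2.
Joint probability = 25/26 × 1/2 = 0.4808.

0.4808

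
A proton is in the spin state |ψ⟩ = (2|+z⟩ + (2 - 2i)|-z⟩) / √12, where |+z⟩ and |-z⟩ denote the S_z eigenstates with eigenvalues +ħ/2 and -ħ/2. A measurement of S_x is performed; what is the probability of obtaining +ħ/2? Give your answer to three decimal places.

0.833

|+x⟩ = (|+z⟩ + |-z⟩)/√2, so ⟨+x|ψ⟩ = (4 - 2i) / (√2·√12).
P = |4 - 2i|² / 24 = 20/24.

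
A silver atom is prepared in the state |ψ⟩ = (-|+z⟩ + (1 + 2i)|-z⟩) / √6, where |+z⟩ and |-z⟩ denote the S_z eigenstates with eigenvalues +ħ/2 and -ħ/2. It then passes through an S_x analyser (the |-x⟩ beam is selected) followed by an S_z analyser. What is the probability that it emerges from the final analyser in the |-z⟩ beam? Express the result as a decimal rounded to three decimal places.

First analyser (S_x): P(|-x⟩) = |⟨-x|ψ⟩|² = 8/12.
After stage 1 the state is |-x⟩; P(|-z⟩) = |⟨-z|-x⟩|² = 1/2.
Joint probability = 8/12 × 1/2 = 0.333.

0.333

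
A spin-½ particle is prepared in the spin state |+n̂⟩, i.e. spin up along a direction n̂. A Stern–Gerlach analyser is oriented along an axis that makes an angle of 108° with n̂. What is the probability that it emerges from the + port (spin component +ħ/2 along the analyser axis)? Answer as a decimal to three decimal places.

0.345

For spin-½, the probability of finding spin-up along an axis at angle θ to the initial spin direction is cos²(θ/2); spin-down is sin²(θ/2).
θ = 108°, so P = cos²(54°) ≈ 0.345.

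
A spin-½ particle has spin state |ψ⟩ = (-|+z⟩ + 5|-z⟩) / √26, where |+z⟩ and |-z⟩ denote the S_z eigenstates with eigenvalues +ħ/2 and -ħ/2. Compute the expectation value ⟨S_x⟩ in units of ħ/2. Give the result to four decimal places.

⟨σ_x⟩ = 2 Re(a* b)/(|a|²+|b|²) with a = -1, b = 5.
a* b = -5, so ⟨σ_x⟩ = -10/26.
⟨S_x⟩ = (ħ/2)·⟨σ_x⟩.

-0.3846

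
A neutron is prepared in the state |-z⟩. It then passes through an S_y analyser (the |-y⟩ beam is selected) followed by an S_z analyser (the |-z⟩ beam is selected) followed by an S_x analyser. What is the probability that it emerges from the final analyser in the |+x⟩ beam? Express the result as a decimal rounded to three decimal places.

First analyser (S_y): from |-z⟩, P(|-y⟩) = 1/2.
After stage 1 the state is |-y⟩; P(|-z⟩) = |⟨-z|-y⟩|² = 1/2.
After stage 2 the state is |-z⟩; P(|+x⟩) = |⟨+x|-z⟩|² = 1/2.
Joint probability = 1/2 × 1/2 × 1/2 = 0.125.

0.125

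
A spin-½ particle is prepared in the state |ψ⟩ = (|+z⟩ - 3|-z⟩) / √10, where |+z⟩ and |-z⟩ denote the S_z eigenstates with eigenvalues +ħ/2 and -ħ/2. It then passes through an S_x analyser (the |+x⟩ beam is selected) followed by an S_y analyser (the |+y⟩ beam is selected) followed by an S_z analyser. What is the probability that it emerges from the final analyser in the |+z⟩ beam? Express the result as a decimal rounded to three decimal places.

0.050

First analyser (S_x): P(|+x⟩) = |⟨+x|ψ⟩|² = 4/20.
After stage 1 the state is |+x⟩; P(|+y⟩) = |⟨+y|+x⟩|² = 1/2.
After stage 2 the state is |+y⟩; P(|+z⟩) = |⟨+z|+y⟩|² = 1/2.
Joint probability = 4/20 × 1/2 × 1/2 = 0.050.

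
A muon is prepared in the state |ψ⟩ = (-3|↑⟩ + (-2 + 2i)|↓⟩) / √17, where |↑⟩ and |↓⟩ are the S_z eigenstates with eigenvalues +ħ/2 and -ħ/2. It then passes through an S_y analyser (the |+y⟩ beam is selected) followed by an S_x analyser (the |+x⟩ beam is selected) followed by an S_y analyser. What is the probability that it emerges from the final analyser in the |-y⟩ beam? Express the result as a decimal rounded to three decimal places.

First analyser (S_y): P(|+y⟩) = |⟨+y|ψ⟩|² = 5/34.
After stage 1 the state is |+y⟩; P(|+x⟩) = |⟨+x|+y⟩|² = 1/2.
After stage 2 the state is |+x⟩; P(|-y⟩) = |⟨-y|+x⟩|² = 1/2.
Joint probability = 5/34 × 1/2 × 1/2 = 0.037.

0.037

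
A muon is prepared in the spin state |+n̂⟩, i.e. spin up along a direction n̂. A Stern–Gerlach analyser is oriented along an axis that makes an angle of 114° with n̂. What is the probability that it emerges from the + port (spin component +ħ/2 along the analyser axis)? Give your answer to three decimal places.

For spin-½, the probability of finding spin-up along an axis at angle θ to the initial spin direction is cos²(θ/2); spin-down is sin²(θ/2).
θ = 114°, so P = cos²(57°) ≈ 0.297.

0.297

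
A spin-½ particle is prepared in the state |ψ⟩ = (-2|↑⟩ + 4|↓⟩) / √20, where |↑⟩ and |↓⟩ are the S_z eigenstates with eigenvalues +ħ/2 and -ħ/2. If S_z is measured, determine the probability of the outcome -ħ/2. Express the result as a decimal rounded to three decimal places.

0.800

The -ħ/2 outcome corresponds to |↓⟩. Its amplitude in |ψ⟩ is 4/√20.
P = |4|² / 20 = 16/20.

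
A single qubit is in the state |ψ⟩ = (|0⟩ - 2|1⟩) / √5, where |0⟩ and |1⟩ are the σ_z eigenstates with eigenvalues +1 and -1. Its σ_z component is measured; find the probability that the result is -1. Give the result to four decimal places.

0.8000

The -1 outcome corresponds to |1⟩. Its amplitude in |ψ⟩ is -2/√5.
P = |-2|² / 5 = 4/5.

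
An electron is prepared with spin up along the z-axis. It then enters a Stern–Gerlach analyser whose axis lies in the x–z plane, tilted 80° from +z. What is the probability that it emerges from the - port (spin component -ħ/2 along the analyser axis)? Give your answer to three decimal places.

For spin-½, the probability of finding spin-up along an axis at angle θ to the initial spin direction is cos²(θ/2); spin-down is sin²(θ/2).
θ = 80°, so P = sin²(40°) ≈ 0.413.

0.413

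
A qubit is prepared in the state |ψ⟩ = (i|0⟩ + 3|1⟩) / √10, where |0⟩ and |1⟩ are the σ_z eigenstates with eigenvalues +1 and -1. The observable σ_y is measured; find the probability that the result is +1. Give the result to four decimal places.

|+y⟩ = (|0⟩ + i|1⟩)/√2, so ⟨+y|ψ⟩ = (-2i) / (√2·√10).
P = |-2i|² / 20 = 4/20.

0.2000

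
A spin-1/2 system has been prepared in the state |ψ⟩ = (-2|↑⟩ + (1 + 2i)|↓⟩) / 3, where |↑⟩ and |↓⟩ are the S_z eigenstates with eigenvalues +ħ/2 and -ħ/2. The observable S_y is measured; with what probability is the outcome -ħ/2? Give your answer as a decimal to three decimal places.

0.944

|-y⟩ = (|↑⟩ - i|↓⟩)/√2, so ⟨-y|ψ⟩ = (-4 + i) / (√2·3).
P = |-4 + i|² / 18 = 17/18.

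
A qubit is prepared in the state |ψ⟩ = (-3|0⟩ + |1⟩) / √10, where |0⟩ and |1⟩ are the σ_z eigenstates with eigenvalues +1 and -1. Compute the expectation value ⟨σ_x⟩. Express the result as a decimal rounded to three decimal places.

-0.600

⟨σ_x⟩ = 2 Re(a* b)/(|a|²+|b|²) with a = -3, b = 1.
a* b = -3, so ⟨σ_x⟩ = -6/10.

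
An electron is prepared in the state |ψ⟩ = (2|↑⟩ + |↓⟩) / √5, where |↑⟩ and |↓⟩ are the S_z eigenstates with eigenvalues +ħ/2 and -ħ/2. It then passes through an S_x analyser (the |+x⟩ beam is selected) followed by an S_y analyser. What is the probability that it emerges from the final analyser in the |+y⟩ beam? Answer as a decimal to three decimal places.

0.450

First analyser (S_x): P(|+x⟩) = |⟨+x|ψ⟩|² = 9/10.
After stage 1 the state is |+x⟩; P(|+y⟩) = |⟨+y|+x⟩|² = 1/2.
Joint probability = 9/10 × 1/2 = 0.450.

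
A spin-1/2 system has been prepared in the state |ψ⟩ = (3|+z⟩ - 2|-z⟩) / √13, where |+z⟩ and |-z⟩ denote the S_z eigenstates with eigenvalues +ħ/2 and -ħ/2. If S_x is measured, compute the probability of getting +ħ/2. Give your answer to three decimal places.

0.038

|+x⟩ = (|+z⟩ + |-z⟩)/√2, so ⟨+x|ψ⟩ = (1) / (√2·√13).
P = |1|² / 26 = 1/26.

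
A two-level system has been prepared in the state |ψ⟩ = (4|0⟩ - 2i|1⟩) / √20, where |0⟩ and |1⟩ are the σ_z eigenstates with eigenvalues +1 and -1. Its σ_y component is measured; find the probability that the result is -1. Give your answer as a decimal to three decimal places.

0.900

|-y⟩ = (|0⟩ - i|1⟩)/√2, so ⟨-y|ψ⟩ = (6) / (√2·√20).
P = |6|² / 40 = 36/40.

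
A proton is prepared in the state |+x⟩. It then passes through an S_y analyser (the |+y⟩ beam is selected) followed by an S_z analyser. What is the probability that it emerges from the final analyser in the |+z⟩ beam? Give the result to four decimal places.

First analyser (S_y): from |+x⟩, P(|+y⟩) = 1/2.
After stage 1 the state is |+y⟩; P(|+z⟩) = |⟨+z|+y⟩|² = 1/2.
Joint probability = 1/2 × 1/2 = 0.2500.

0.2500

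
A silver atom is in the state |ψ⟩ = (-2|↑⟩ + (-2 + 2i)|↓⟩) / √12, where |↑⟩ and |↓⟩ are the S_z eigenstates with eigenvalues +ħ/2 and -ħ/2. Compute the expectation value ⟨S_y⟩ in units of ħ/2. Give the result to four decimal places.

⟨σ_y⟩ = 2 Im(a* b)/(|a|²+|b|²) with a = -2, b = (-2 + 2i).
a* b = (4 - 4i), so ⟨σ_y⟩ = -8/12.
⟨S_y⟩ = (ħ/2)·⟨σ_y⟩.

-0.6667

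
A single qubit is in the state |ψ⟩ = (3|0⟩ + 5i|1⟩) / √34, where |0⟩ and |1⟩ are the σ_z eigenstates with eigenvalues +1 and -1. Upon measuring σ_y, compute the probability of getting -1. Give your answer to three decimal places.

|-y⟩ = (|0⟩ - i|1⟩)/√2, so ⟨-y|ψ⟩ = (-2) / (√2·√34).
P = |-2|² / 68 = 4/68.

0.059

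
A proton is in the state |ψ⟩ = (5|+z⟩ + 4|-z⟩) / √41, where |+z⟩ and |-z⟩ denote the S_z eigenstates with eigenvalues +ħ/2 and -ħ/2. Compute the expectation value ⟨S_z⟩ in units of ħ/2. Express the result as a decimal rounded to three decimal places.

0.220

⟨σ_z⟩ = |a|² - |b|² divided by |a|²+|b|², with a, b the |+z⟩, |-z⟩ amplitudes.
= (25 - 16)/41 = 9/41.
⟨S_z⟩ = (ħ/2)·⟨σ_z⟩.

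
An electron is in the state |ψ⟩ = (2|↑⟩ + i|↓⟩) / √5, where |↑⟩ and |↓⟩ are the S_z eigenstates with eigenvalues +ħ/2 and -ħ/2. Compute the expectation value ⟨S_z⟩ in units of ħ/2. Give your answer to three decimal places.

⟨σ_z⟩ = |a|² - |b|² divided by |a|²+|b|², with a, b the |↑⟩, |↓⟩ amplitudes.
= (4 - 1)/5 = 3/5.
⟨S_z⟩ = (ħ/2)·⟨σ_z⟩.

0.600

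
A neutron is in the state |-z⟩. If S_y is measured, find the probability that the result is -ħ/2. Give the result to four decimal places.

0.5000

In the S_z basis, |-z⟩ = |↓⟩ and |-y⟩ = (|↑⟩ - i|↓⟩)/√2.
|⟨-y|-z⟩|² = 1/2.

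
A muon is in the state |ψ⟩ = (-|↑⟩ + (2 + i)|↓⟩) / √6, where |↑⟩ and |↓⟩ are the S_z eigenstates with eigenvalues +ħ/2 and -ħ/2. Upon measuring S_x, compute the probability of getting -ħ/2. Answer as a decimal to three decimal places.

0.833

|-x⟩ = (|↑⟩ - |↓⟩)/√2, so ⟨-x|ψ⟩ = (-3 - i) / (√2·√6).
P = |-3 - i|² / 12 = 10/12.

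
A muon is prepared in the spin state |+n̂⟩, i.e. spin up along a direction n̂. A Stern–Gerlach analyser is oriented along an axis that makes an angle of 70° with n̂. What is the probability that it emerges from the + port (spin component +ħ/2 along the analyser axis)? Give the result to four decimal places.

For spin-½, the probability of finding spin-up along an axis at angle θ to the initial spin direction is cos²(θ/2); spin-down is sin²(θ/2).
θ = 70°, so P = cos²(35°) ≈ 0.6710.

0.6710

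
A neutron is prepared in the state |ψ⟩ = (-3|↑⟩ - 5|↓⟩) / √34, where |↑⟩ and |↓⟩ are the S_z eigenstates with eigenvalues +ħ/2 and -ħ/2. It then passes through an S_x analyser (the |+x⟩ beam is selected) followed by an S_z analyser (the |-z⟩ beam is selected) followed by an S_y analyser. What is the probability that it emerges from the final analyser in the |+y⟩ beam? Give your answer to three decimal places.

First analyser (S_x): P(|+x⟩) = |⟨+x|ψ⟩|² = 64/68.
After stage 1 the state is |+x⟩; P(|-z⟩) = |⟨-z|+x⟩|² = 1/2.
After stage 2 the state is |-z⟩; P(|+y⟩) = |⟨+y|-z⟩|² = 1/2.
Joint probability = 64/68 × 1/2 × 1/2 = 0.235.

0.235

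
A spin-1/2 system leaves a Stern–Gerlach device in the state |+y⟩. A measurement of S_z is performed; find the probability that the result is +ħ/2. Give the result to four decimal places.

In the S_z basis, |+y⟩ = (|+z⟩ + i|-z⟩)/√2 and |+z⟩ = |+z⟩.
|⟨+z|+y⟩|² = 1/2.

0.5000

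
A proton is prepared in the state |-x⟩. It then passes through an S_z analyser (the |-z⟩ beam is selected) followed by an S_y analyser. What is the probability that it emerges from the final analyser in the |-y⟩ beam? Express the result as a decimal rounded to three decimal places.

0.250

First analyser (S_z): from |-x⟩, P(|-z⟩) = 1/2.
After stage 1 the state is |-z⟩; P(|-y⟩) = |⟨-y|-z⟩|² = 1/2.
Joint probability = 1/2 × 1/2 = 0.250.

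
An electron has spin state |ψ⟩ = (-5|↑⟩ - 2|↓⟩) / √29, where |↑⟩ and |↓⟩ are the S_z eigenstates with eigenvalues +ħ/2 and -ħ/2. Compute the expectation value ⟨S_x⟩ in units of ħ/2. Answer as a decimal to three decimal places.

0.690

⟨σ_x⟩ = 2 Re(a* b)/(|a|²+|b|²) with a = -5, b = -2.
a* b = 10, so ⟨σ_x⟩ = 20/29.
⟨S_x⟩ = (ħ/2)·⟨σ_x⟩.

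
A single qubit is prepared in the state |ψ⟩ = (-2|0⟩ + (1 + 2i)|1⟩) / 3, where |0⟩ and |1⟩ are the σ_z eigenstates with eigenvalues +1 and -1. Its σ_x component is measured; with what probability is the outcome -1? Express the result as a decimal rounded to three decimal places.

0.722

|-x⟩ = (|0⟩ - |1⟩)/√2, so ⟨-x|ψ⟩ = (-3 - 2i) / (√2·3).
P = |-3 - 2i|² / 18 = 13/18.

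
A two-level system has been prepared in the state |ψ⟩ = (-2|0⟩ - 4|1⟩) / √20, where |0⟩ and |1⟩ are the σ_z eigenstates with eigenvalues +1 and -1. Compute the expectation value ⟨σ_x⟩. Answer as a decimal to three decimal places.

⟨σ_x⟩ = 2 Re(a* b)/(|a|²+|b|²) with a = -2, b = -4.
a* b = 8, so ⟨σ_x⟩ = 16/20.

0.800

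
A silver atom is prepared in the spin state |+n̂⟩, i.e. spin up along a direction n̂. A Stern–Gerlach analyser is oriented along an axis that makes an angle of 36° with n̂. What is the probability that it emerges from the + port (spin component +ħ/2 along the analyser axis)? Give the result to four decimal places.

0.9045

For spin-½, the probability of finding spin-up along an axis at angle θ to the initial spin direction is cos²(θ/2); spin-down is sin²(θ/2).
θ = 36°, so P = cos²(18°) ≈ 0.9045.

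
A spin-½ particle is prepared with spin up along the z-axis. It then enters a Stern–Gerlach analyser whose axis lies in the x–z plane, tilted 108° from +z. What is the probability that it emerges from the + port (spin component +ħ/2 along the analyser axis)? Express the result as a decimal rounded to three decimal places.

0.345

For spin-½, the probability of finding spin-up along an axis at angle θ to the initial spin direction is cos²(θ/2); spin-down is sin²(θ/2).
θ = 108°, so P = cos²(54°) ≈ 0.345.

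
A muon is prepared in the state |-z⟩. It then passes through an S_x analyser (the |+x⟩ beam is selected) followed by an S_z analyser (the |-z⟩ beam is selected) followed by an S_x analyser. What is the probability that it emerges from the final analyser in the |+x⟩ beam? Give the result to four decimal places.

0.1250

First analyser (S_x): from |-z⟩, P(|+x⟩) = 1/2.
After stage 1 the state is |+x⟩; P(|-z⟩) = |⟨-z|+x⟩|² = 1/2.
After stage 2 the state is |-z⟩; P(|+x⟩) = |⟨+x|-z⟩|² = 1/2.
Joint probability = 1/2 × 1/2 × 1/2 = 0.1250.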